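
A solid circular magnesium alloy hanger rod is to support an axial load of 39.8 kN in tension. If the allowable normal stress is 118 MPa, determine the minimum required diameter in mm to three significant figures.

Required area A ≥ P/σ_allow = 39800/118 = 337.3 mm².
For a solid circular section, d ≥ √(4A/π) = 20.72 mm.

20.7 mm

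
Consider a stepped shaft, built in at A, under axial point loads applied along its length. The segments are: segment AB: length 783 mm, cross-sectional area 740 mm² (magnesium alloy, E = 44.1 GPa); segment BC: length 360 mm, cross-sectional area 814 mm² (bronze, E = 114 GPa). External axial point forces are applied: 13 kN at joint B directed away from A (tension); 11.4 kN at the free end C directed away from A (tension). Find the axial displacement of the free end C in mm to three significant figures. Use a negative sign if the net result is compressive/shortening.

Internal axial forces (sectioning from the free end, tension +): N_BC = 11.4 kN, N_AB = 24.4 kN.
δ_AB = 24400·783/(740·44100) = 0.5854 mm
δ_BC = 11400·360/(814·114000) = 0.04423 mm
δ = Σδ_i = 0.6297 mm.

0.630 mm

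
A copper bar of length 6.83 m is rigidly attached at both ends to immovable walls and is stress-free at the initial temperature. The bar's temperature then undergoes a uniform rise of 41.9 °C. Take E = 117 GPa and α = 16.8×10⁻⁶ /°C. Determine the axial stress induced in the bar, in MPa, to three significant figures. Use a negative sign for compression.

-82.4 MPa

Free thermal expansion αLΔT = 16.8e-6 · 6830 · 41.9 = 4.808 mm.
The walls impose strain ε = −(4.808)/6830 = -7.0392e-04; σ = Eε = 117000 · -7.0392e-04 = -82.36 MPa.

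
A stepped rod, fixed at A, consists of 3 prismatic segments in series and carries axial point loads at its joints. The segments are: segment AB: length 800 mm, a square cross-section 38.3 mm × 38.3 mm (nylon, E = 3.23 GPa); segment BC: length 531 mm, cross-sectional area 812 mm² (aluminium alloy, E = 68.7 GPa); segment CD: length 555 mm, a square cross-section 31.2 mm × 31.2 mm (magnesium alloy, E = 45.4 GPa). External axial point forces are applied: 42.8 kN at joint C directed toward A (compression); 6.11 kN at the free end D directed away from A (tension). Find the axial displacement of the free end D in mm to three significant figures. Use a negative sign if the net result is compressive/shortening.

-6.47 mm

Internal axial forces (sectioning from the free end, tension +): N_CD = 6.11 kN, N_BC = -36.69 kN, N_AB = -36.69 kN.
A_AB = 1467 mm².
A_CD = 973.4 mm².
δ_AB = -36690·800/(1467·3230) = -6.195 mm
δ_BC = -36690·531/(812·68700) = -0.3492 mm
δ_CD = 6110·555/(973.4·45400) = 0.07673 mm
δ = Σδ_i = -6.467 mm.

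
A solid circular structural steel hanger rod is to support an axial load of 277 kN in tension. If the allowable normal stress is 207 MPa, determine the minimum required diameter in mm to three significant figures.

41.3 mm

Required area A ≥ P/σ_allow = 277000/207 = 1338 mm².
For a solid circular section, d ≥ √(4A/π) = 41.28 mm.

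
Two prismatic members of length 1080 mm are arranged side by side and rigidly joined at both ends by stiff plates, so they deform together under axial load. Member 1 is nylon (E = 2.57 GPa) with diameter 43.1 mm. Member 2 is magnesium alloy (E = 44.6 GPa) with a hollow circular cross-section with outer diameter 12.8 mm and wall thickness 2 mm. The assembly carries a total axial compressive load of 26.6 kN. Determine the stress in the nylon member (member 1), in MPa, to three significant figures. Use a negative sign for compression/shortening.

-10.1 MPa

A_1 = 1459 mm².
A_2 = 67.86 mm².
Equal strain + equilibrium ⇒ each member carries load in proportion to AE: A₁E₁ = 3750000 N, A₂E₂ = 3026000 N, ΣAE = 6776000 N.
σ₁ = P·E₁/ΣAE = -26600·2570/6776000 = -10.09 MPa.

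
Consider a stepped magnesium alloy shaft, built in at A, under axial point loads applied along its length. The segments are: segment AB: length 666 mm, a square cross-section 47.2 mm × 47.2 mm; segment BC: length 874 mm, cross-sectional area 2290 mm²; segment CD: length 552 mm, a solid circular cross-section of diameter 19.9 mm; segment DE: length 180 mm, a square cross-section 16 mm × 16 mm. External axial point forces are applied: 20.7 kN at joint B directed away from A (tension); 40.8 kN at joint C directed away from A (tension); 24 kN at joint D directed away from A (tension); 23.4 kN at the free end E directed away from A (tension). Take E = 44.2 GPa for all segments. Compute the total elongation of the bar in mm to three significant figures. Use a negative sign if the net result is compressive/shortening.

Internal axial forces (sectioning from the free end, tension +): N_DE = 23.4 kN, N_CD = 47.4 kN, N_BC = 88.2 kN, N_AB = 108.9 kN.
A_AB = 2228 mm².
A_CD = 311 mm².
A_DE = 256 mm².
δ_AB = 108900·666/(2228·44200) = 0.7365 mm
δ_BC = 88200·874/(2290·44200) = 0.7616 mm
δ_CD = 47400·552/(311·44200) = 1.903 mm
δ_DE = 23400·180/(256·44200) = 0.3722 mm
δ = Σδ_i = 3.774 mm.

3.77 mm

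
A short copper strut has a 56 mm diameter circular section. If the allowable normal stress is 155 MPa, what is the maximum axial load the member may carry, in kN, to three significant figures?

382 kN

A = 2463 mm².
P_max = σ_allow · A = 155 · 2463 = 381800 N = 381.8 kN.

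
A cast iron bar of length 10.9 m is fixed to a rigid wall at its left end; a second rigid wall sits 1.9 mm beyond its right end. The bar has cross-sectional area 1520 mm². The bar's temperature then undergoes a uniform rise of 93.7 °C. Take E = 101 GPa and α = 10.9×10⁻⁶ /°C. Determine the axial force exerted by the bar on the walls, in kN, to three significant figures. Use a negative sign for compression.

Free thermal expansion αLΔT = 10.9e-6 · 10900 · 93.7 = 11.13 mm.
The walls engage after the gap closes; constrained expansion = 11.13 − 1.9 = 9.232 mm.
The walls impose strain ε = −(9.232)/10900 = -8.4702e-04; σ = Eε = 101000 · -8.4702e-04 = -85.55 MPa.
Wall reaction R = σ·A = -85.55·1520 = -130000 N = -130 kN.

-130 kN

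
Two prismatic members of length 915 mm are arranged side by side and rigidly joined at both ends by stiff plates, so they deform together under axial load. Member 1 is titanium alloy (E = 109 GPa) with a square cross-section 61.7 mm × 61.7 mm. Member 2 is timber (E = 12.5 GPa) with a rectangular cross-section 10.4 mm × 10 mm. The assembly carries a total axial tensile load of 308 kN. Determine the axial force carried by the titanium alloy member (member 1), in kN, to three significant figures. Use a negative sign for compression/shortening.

A_1 = 3807 mm².
A_2 = 104 mm².
Equal strain + equilibrium ⇒ each member carries load in proportion to AE: A₁E₁ = 415000000 N, A₂E₂ = 1300000 N, ΣAE = 416300000 N.
F₁ = P·A₁E₁/ΣAE = 308000·415000000/416300000 = 307000 N.

307 kN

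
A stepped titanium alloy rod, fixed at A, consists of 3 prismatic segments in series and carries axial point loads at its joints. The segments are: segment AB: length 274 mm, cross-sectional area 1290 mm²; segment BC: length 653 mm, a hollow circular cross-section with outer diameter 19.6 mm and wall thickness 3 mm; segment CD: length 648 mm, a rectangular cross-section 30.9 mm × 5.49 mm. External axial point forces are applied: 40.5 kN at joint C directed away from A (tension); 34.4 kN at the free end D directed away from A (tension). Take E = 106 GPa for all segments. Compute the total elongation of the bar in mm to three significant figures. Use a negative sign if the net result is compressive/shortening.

Internal axial forces (sectioning from the free end, tension +): N_CD = 34.4 kN, N_BC = 74.9 kN, N_AB = 74.9 kN.
A_BC = 156.5 mm².
A_CD = 169.6 mm².
δ_AB = 74900·274/(1290·106000) = 0.1501 mm
δ_BC = 74900·653/(156.5·106000) = 2.949 mm
δ_CD = 34400·648/(169.6·106000) = 1.24 mm
δ = Σδ_i = 4.339 mm.

4.34 mm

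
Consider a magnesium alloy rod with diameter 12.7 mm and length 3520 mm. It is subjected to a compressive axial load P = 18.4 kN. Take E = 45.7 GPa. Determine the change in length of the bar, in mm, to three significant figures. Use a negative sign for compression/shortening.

-11.2 mm

A = 126.7 mm².
δ_mech = NL/(AE) = -18400·3520/(126.7·45700) = -11.19 mm.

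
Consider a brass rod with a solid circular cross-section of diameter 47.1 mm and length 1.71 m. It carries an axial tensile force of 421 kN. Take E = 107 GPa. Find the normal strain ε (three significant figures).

A = 1742 mm².
σ = N/A = 241.6 MPa; ε = σ/E = 241.6/107000 = 2.258e-03.

0.00226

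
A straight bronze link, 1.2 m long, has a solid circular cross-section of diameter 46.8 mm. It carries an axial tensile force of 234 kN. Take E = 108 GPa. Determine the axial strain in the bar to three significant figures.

0.00126

A = 1720 mm².
σ = N/A = 136 MPa; ε = σ/E = 136/108000 = 1.260e-03.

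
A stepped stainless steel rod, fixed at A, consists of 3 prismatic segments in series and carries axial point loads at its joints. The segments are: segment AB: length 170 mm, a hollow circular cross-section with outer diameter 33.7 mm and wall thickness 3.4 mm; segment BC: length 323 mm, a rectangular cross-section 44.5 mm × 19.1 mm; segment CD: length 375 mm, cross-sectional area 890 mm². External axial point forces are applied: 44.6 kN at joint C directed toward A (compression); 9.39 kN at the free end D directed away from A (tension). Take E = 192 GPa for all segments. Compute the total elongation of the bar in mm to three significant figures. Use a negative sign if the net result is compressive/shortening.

Internal axial forces (sectioning from the free end, tension +): N_CD = 9.39 kN, N_BC = -35.21 kN, N_AB = -35.21 kN.
A_AB = 323.6 mm².
A_BC = 850 mm².
δ_AB = -35210·170/(323.6·192000) = -0.09633 mm
δ_BC = -35210·323/(850·192000) = -0.06969 mm
δ_CD = 9390·375/(890·192000) = 0.02061 mm
δ = Σδ_i = -0.1454 mm.

-0.145 mm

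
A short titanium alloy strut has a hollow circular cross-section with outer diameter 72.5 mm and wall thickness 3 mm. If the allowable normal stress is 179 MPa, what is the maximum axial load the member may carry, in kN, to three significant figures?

A = 655 mm².
P_max = σ_allow · A = 179 · 655 = 117200 N = 117.2 kN.

117 kN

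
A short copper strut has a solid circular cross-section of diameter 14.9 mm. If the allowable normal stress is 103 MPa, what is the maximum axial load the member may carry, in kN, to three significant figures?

18.0 kN

A = 174.4 mm².
P_max = σ_allow · A = 103 · 174.4 = 17960 N = 17.96 kN.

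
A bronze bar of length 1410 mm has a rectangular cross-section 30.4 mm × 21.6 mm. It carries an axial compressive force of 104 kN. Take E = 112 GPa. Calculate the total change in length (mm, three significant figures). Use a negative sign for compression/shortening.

A = 656.6 mm².
δ_mech = NL/(AE) = -104000·1410/(656.6·112000) = -1.994 mm.

-1.99 mm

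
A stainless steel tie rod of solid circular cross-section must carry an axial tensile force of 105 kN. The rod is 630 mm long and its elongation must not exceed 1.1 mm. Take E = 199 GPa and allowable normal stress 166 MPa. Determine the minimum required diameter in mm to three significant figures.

28.4 mm

Required area A ≥ P/σ_allow = 105000/166 = 632.5 mm².
For a solid circular section, d ≥ √(4A/π) = 28.38 mm.
Elongation limit: A ≥ PL/(Eδ_allow) = 105000·630/(199000·1.1) = 302.2 mm² ⇒ d ≥ 19.62 mm.
The stress limit governs.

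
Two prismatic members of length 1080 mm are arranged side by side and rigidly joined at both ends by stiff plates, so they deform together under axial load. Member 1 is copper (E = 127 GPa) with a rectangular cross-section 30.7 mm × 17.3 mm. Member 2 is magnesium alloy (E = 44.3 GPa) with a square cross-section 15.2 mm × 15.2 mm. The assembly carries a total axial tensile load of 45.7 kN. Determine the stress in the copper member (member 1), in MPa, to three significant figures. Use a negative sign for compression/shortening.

74.7 MPa

A_1 = 531.1 mm².
A_2 = 231 mm².
Equal strain + equilibrium ⇒ each member carries load in proportion to AE: A₁E₁ = 67450000 N, A₂E₂ = 10240000 N, ΣAE = 77690000 N.
σ₁ = P·E₁/ΣAE = 45700·127000/77690000 = 74.71 MPa.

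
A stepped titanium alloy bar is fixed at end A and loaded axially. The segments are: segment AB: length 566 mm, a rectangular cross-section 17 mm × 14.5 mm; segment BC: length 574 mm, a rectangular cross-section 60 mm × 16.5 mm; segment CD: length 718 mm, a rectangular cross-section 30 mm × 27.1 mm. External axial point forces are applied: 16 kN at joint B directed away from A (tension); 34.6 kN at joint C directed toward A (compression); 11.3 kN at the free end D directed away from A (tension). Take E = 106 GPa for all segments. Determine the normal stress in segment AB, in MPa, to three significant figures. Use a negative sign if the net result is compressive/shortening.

-29.6 MPa

Internal axial forces (sectioning from the free end, tension +): N_CD = 11.3 kN, N_BC = -23.3 kN, N_AB = -7.3 kN.
A_AB = 246.5 mm².
σ_AB = N_AB/A_AB = -7300/246.5 = -29.61 MPa.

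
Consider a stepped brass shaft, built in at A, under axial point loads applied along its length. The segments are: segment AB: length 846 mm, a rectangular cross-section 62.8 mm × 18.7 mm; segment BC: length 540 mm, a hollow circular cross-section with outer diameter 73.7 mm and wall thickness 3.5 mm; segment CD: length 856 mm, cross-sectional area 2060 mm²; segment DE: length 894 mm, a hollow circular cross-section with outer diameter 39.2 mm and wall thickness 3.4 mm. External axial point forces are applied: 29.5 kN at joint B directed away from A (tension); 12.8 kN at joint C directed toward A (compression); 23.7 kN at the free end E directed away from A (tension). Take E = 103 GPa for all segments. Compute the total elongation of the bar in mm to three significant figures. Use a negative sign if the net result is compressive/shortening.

Internal axial forces (sectioning from the free end, tension +): N_DE = 23.7 kN, N_CD = 23.7 kN, N_BC = 10.9 kN, N_AB = 40.4 kN.
A_AB = 1174 mm².
A_BC = 771.9 mm².
A_DE = 382.4 mm².
δ_AB = 40400·846/(1174·103000) = 0.2826 mm
δ_BC = 10900·540/(771.9·103000) = 0.07403 mm
δ_CD = 23700·856/(2060·103000) = 0.09561 mm
δ_DE = 23700·894/(382.4·103000) = 0.5379 mm
δ = Σδ_i = 0.9902 mm.

0.990 mm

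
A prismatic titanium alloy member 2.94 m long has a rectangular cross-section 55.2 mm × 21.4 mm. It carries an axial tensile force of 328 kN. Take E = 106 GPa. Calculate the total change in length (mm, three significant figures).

7.70 mm

A = 1181 mm².
δ_mech = NL/(AE) = 328000·2940/(1181·106000) = 7.701 mm.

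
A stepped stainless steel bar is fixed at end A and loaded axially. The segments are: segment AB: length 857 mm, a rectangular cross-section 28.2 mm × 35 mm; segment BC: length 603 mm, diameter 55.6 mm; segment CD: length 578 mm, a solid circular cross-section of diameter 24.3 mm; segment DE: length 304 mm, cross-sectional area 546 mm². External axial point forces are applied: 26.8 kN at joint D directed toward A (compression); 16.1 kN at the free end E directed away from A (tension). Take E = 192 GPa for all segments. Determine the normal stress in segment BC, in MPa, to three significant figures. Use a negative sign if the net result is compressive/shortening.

Internal axial forces (sectioning from the free end, tension +): N_DE = 16.1 kN, N_CD = -10.7 kN, N_BC = -10.7 kN, N_AB = -10.7 kN.
A_BC = 2428 mm².
σ_BC = N_BC/A_BC = -10700/2428 = -4.407 MPa.

-4.41 MPa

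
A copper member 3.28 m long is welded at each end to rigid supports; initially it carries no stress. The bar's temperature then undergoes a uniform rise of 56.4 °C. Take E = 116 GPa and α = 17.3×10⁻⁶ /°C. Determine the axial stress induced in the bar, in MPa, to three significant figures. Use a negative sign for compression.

Free thermal expansion αLΔT = 17.3e-6 · 3280 · 56.4 = 3.2 mm.
The walls impose strain ε = −(3.2)/3280 = -9.7572e-04; σ = Eε = 116000 · -9.7572e-04 = -113.2 MPa.

-113 MPa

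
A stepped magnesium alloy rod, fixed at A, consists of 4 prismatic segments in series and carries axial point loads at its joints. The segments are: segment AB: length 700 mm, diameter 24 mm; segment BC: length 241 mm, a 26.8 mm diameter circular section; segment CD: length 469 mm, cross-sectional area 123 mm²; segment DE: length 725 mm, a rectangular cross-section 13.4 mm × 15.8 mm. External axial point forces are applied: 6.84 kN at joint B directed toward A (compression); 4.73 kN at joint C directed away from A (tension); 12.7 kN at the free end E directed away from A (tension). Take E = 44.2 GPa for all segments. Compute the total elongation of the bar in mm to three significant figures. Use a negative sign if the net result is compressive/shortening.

Internal axial forces (sectioning from the free end, tension +): N_DE = 12.7 kN, N_CD = 12.7 kN, N_BC = 17.43 kN, N_AB = 10.59 kN.
A_AB = 452.4 mm².
A_BC = 564.1 mm².
A_DE = 211.7 mm².
δ_AB = 10590·700/(452.4·44200) = 0.3707 mm
δ_BC = 17430·241/(564.1·44200) = 0.1685 mm
δ_CD = 12700·469/(123·44200) = 1.096 mm
δ_DE = 12700·725/(211.7·44200) = 0.9839 mm
δ = Σδ_i = 2.619 mm.

2.62 mm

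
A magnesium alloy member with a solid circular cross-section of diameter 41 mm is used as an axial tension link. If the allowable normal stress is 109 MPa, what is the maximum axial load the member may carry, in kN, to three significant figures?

A = 1320 mm².
P_max = σ_allow · A = 109 · 1320 = 143900 N = 143.9 kN.

144 kN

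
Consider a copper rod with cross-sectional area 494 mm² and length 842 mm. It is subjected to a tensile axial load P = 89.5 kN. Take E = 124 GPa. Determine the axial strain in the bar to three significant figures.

0.00146

σ = N/A = 181.2 MPa; ε = σ/E = 181.2/124000 = 1.461e-03.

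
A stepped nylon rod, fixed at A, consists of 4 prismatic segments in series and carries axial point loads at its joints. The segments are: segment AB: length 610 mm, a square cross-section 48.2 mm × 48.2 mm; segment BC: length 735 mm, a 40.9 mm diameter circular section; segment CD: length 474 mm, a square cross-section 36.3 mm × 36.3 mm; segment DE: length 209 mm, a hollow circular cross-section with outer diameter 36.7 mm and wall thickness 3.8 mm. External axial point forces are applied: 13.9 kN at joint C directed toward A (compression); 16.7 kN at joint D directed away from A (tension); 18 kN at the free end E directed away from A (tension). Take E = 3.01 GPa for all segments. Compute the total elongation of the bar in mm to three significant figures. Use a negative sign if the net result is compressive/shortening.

Internal axial forces (sectioning from the free end, tension +): N_DE = 18 kN, N_CD = 34.7 kN, N_BC = 20.8 kN, N_AB = 20.8 kN.
A_AB = 2323 mm².
A_BC = 1314 mm².
A_CD = 1318 mm².
A_DE = 392.8 mm².
δ_AB = 20800·610/(2323·3010) = 1.814 mm
δ_BC = 20800·735/(1314·3010) = 3.866 mm
δ_CD = 34700·474/(1318·3010) = 4.147 mm
δ_DE = 18000·209/(392.8·3010) = 3.182 mm
δ = Σδ_i = 13.01 mm.

13.0 mm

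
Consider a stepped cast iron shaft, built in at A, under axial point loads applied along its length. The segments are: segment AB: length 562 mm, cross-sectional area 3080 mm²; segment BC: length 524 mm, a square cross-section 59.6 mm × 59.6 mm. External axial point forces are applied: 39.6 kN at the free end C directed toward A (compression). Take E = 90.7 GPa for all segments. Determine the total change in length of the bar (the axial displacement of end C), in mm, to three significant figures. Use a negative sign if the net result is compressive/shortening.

-0.144 mm

Internal axial forces (sectioning from the free end, tension +): N_BC = -39.6 kN, N_AB = -39.6 kN.
A_BC = 3552 mm².
δ_AB = -39600·562/(3080·90700) = -0.07967 mm
δ_BC = -39600·524/(3552·90700) = -0.06441 mm
δ = Σδ_i = -0.1441 mm.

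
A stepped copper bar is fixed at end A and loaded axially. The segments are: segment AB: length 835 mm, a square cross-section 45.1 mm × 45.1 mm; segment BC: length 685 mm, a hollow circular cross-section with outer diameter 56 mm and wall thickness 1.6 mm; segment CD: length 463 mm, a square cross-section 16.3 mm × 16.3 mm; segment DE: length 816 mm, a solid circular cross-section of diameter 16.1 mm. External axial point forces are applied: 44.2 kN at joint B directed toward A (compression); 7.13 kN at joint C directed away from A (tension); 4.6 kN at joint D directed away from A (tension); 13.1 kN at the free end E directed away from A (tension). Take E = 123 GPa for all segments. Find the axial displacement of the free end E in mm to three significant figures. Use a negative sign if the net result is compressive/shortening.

Internal axial forces (sectioning from the free end, tension +): N_DE = 13.1 kN, N_CD = 17.7 kN, N_BC = 24.83 kN, N_AB = -19.37 kN.
A_AB = 2034 mm².
A_BC = 273.4 mm².
A_CD = 265.7 mm².
A_DE = 203.6 mm².
δ_AB = -19370·835/(2034·123000) = -0.06465 mm
δ_BC = 24830·685/(273.4·123000) = 0.5057 mm
δ_CD = 17700·463/(265.7·123000) = 0.2508 mm
δ_DE = 13100·816/(203.6·123000) = 0.4269 mm
δ = Σδ_i = 1.119 mm.

1.12 mm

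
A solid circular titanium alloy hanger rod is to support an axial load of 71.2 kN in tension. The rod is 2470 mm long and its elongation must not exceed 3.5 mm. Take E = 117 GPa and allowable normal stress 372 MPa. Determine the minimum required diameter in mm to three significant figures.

23.4 mm

Required area A ≥ P/σ_allow = 71200/372 = 191.4 mm².
For a solid circular section, d ≥ √(4A/π) = 15.61 mm.
Elongation limit: A ≥ PL/(Eδ_allow) = 71200·2470/(117000·3.5) = 429.5 mm² ⇒ d ≥ 23.38 mm.
The elongation limit governs.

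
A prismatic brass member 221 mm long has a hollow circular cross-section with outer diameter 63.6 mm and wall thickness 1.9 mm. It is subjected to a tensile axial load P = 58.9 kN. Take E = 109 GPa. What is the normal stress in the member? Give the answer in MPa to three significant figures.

160 MPa

A = 368.3 mm².
σ = N/A = 58900/368.3 = 159.9 MPa.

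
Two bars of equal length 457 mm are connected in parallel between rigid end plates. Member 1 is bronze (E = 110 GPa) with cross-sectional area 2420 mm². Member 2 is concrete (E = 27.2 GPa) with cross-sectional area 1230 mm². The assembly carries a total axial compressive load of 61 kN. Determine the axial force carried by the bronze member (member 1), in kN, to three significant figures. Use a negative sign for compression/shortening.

Equal strain + equilibrium ⇒ each member carries load in proportion to AE: A₁E₁ = 266200000 N, A₂E₂ = 33460000 N, ΣAE = 299700000 N.
F₁ = P·A₁E₁/ΣAE = -61000·266200000/299700000 = -54190 N.

-54.2 kN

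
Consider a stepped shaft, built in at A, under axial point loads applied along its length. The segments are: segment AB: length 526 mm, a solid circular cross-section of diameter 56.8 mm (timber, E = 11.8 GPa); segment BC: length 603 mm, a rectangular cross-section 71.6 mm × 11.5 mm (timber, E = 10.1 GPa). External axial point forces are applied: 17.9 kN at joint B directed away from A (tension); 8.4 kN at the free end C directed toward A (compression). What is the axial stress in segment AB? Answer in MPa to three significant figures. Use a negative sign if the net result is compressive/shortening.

Internal axial forces (sectioning from the free end, tension +): N_BC = -8.4 kN, N_AB = 9.5 kN.
A_AB = 2534 mm².
σ_AB = N_AB/A_AB = 9500/2534 = 3.749 MPa.

3.75 MPa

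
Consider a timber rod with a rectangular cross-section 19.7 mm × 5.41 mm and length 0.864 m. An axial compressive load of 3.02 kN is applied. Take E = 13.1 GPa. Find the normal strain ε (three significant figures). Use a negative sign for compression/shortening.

A = 106.6 mm².
σ = N/A = -28.34 MPa; ε = σ/E = -28.34/13100 = -2.163e-03.

-0.00216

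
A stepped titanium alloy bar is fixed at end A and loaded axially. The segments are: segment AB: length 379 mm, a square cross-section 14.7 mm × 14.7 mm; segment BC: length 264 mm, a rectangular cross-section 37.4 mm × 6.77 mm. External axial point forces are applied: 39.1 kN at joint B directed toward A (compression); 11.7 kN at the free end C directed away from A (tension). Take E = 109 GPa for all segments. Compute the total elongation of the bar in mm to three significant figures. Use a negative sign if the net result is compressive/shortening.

Internal axial forces (sectioning from the free end, tension +): N_BC = 11.7 kN, N_AB = -27.4 kN.
A_AB = 216.1 mm².
A_BC = 253.2 mm².
δ_AB = -27400·379/(216.1·109000) = -0.4409 mm
δ_BC = 11700·264/(253.2·109000) = 0.1119 mm
δ = Σδ_i = -0.329 mm.

-0.329 mm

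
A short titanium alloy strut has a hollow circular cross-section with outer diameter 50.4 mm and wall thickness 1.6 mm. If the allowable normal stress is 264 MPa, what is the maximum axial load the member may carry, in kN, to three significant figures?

A = 245.3 mm².
P_max = σ_allow · A = 264 · 245.3 = 64760 N = 64.76 kN.

64.8 kN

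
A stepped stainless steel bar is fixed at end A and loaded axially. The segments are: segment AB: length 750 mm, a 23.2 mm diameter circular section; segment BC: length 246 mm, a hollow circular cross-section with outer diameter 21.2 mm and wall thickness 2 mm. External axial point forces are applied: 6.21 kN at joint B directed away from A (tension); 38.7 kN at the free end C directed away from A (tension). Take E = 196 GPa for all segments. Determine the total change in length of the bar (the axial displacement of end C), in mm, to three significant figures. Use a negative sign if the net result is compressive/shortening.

0.809 mm

Internal axial forces (sectioning from the free end, tension +): N_BC = 38.7 kN, N_AB = 44.91 kN.
A_AB = 422.7 mm².
A_BC = 120.6 mm².
δ_AB = 44910·750/(422.7·196000) = 0.4065 mm
δ_BC = 38700·246/(120.6·196000) = 0.4026 mm
δ = Σδ_i = 0.8092 mm.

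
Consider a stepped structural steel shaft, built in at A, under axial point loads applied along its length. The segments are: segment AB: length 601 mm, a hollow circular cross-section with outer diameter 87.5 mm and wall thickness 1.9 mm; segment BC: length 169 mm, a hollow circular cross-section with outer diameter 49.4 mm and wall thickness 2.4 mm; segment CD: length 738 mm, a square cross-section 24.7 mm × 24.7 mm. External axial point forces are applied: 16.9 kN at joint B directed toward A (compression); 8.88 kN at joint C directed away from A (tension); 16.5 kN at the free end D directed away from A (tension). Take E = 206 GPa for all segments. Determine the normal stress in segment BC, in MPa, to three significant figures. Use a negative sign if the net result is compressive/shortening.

Internal axial forces (sectioning from the free end, tension +): N_CD = 16.5 kN, N_BC = 25.38 kN, N_AB = 8.48 kN.
A_BC = 354.4 mm².
σ_BC = N_BC/A_BC = 25380/354.4 = 71.62 MPa.

71.6 MPa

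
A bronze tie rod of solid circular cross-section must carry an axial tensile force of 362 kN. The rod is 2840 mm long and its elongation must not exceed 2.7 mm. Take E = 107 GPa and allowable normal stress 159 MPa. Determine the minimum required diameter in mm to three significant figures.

67.3 mm

Required area A ≥ P/σ_allow = 362000/159 = 2277 mm².
For a solid circular section, d ≥ √(4A/π) = 53.84 mm.
Elongation limit: A ≥ PL/(Eδ_allow) = 362000·2840/(107000·2.7) = 3559 mm² ⇒ d ≥ 67.31 mm.
The elongation limit governs.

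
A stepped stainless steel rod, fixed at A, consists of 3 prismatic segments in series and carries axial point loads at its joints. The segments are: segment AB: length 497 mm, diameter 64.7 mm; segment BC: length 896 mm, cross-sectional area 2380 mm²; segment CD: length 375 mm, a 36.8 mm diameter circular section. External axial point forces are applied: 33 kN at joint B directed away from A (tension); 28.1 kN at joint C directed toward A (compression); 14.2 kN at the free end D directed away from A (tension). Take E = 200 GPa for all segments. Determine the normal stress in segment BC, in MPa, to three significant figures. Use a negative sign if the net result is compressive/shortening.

Internal axial forces (sectioning from the free end, tension +): N_CD = 14.2 kN, N_BC = -13.9 kN, N_AB = 19.1 kN.
σ_BC = N_BC/A_BC = -13900/2380 = -5.84 MPa.

-5.84 MPa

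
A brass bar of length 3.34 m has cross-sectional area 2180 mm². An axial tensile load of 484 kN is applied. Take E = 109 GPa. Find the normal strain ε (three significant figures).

σ = N/A = 222 MPa; ε = σ/E = 222/109000 = 2.037e-03.

0.00204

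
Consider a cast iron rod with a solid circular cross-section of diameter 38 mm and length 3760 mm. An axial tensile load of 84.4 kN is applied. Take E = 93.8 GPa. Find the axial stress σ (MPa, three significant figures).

A = 1134 mm².
σ = N/A = 84400/1134 = 74.42 MPa.

74.4 MPa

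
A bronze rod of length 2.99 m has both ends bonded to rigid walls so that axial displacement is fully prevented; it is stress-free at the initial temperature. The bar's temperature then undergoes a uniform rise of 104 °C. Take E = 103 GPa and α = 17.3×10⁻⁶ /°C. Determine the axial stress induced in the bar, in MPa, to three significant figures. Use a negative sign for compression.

-185 MPa

Free thermal expansion αLΔT = 17.3e-6 · 2990 · 104 = 5.38 mm.
The walls impose strain ε = −(5.38)/2990 = -1.7992e-03; σ = Eε = 103000 · -1.7992e-03 = -185.3 MPa.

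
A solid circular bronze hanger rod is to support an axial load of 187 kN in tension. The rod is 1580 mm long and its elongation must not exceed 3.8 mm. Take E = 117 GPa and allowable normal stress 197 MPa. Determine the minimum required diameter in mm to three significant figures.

Required area A ≥ P/σ_allow = 187000/197 = 949.2 mm².
For a solid circular section, d ≥ √(4A/π) = 34.77 mm.
Elongation limit: A ≥ PL/(Eδ_allow) = 187000·1580/(117000·3.8) = 664.6 mm² ⇒ d ≥ 29.09 mm.
The stress limit governs.

34.8 mm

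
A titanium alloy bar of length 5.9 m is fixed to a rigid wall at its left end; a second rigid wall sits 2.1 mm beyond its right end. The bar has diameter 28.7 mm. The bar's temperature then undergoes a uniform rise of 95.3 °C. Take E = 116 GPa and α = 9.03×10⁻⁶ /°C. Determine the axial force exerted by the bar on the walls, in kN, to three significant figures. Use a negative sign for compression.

Free thermal expansion αLΔT = 9.03e-6 · 5900 · 95.3 = 5.077 mm.
The walls engage after the gap closes; constrained expansion = 5.077 − 2.1 = 2.977 mm.
The walls impose strain ε = −(2.977)/5900 = -5.0463e-04; σ = Eε = 116000 · -5.0463e-04 = -58.54 MPa.
Wall reaction R = σ·A = -58.54·646.9 = -37870 N = -37.87 kN.

-37.9 kN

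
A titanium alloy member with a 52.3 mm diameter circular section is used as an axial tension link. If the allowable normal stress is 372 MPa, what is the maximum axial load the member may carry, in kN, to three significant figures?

A = 2148 mm².
P_max = σ_allow · A = 372 · 2148 = 799200 N = 799.2 kN.

799 kN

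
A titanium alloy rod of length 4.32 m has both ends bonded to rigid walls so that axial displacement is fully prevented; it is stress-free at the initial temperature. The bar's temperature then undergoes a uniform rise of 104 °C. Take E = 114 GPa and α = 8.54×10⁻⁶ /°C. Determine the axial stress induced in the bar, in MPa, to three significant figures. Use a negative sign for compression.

-101 MPa

Free thermal expansion αLΔT = 8.54e-6 · 4320 · 104 = 3.837 mm.
The walls impose strain ε = −(3.837)/4320 = -8.8816e-04; σ = Eε = 114000 · -8.8816e-04 = -101.3 MPa.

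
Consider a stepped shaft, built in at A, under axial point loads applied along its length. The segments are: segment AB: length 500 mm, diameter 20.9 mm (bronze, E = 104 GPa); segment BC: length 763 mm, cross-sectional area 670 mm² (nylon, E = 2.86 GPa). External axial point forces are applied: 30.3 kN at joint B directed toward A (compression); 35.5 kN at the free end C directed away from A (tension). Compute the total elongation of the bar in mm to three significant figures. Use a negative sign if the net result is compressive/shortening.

14.2 mm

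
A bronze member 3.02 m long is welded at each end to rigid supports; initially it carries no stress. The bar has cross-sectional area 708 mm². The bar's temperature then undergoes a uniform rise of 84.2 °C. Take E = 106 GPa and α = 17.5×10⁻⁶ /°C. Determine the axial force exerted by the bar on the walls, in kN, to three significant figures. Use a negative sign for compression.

-111 kN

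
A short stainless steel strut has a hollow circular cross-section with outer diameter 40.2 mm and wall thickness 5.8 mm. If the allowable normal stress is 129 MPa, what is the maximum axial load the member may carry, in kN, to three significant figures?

A = 626.8 mm².
P_max = σ_allow · A = 129 · 626.8 = 80860 N = 80.86 kN.

80.9 kN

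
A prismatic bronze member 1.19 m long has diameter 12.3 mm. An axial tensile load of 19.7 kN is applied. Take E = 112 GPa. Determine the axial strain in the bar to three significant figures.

0.00148

A = 118.8 mm².
σ = N/A = 165.8 MPa; ε = σ/E = 165.8/112000 = 1.480e-03.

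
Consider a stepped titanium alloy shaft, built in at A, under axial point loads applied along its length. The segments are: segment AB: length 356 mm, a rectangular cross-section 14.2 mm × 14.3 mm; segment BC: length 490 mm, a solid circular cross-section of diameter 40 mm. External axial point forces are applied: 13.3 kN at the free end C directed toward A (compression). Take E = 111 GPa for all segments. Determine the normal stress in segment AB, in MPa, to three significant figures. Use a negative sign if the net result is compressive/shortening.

-65.5 MPa

Internal axial forces (sectioning from the free end, tension +): N_BC = -13.3 kN, N_AB = -13.3 kN.
A_AB = 203.1 mm².
σ_AB = N_AB/A_AB = -13300/203.1 = -65.5 MPa.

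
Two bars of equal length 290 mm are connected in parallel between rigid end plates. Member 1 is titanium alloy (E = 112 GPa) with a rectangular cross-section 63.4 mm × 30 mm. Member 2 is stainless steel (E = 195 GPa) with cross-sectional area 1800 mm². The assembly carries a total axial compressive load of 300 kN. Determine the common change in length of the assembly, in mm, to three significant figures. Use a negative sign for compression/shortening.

-0.154 mm

A_1 = 1902 mm².
Equal strain + equilibrium ⇒ each member carries load in proportion to AE: A₁E₁ = 213000000 N, A₂E₂ = 351000000 N, ΣAE = 564000000 N.
δ = PL/ΣAE = -300000·290/564000000 = -0.1542 mm.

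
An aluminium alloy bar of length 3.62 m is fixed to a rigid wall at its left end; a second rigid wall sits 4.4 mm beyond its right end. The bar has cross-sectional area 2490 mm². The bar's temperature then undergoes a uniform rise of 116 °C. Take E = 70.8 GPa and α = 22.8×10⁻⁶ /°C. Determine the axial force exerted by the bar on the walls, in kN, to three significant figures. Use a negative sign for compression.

Free thermal expansion αLΔT = 22.8e-6 · 3620 · 116 = 9.574 mm.
The walls engage after the gap closes; constrained expansion = 9.574 − 4.4 = 5.174 mm.
The walls impose strain ε = −(5.174)/3620 = -1.4293e-03; σ = Eε = 70800 · -1.4293e-03 = -101.2 MPa.
Wall reaction R = σ·A = -101.2·2490 = -252000 N = -252 kN.

-252 kN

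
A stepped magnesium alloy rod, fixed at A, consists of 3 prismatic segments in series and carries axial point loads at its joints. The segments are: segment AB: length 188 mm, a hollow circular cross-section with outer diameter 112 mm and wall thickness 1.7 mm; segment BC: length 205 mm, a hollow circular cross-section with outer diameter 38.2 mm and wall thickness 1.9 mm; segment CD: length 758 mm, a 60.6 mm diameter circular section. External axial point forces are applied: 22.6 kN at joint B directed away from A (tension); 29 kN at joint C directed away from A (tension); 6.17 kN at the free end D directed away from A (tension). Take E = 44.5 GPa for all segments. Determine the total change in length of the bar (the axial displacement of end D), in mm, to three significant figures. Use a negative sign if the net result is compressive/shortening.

1.20 mm

Internal axial forces (sectioning from the free end, tension +): N_CD = 6.17 kN, N_BC = 35.17 kN, N_AB = 57.77 kN.
A_AB = 589.1 mm².
A_BC = 216.7 mm².
A_CD = 2884 mm².
δ_AB = 57770·188/(589.1·44500) = 0.4143 mm
δ_BC = 35170·205/(216.7·44500) = 0.7477 mm
δ_CD = 6170·758/(2884·44500) = 0.03644 mm
δ = Σδ_i = 1.198 mm.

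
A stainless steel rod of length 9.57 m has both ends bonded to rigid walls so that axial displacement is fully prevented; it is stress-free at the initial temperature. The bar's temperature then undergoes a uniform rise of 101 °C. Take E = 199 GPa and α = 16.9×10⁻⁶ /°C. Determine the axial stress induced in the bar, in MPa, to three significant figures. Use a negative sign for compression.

Free thermal expansion αLΔT = 16.9e-6 · 9570 · 101 = 16.34 mm.
The walls impose strain ε = −(16.34)/9570 = -1.7069e-03; σ = Eε = 199000 · -1.7069e-03 = -339.7 MPa.

-340 MPa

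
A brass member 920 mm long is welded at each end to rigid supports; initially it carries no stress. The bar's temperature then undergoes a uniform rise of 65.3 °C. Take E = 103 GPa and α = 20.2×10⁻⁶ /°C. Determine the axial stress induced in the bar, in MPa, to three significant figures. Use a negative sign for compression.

-136 MPa

Free thermal expansion αLΔT = 20.2e-6 · 920 · 65.3 = 1.214 mm.
The walls impose strain ε = −(1.214)/920 = -1.3191e-03; σ = Eε = 103000 · -1.3191e-03 = -135.9 MPa.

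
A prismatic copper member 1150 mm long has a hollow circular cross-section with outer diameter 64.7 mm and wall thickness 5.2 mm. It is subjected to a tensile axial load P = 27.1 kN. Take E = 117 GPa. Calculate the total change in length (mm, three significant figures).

0.274 mm

A = 972 mm².
δ_mech = NL/(AE) = 27100·1150/(972·117000) = 0.274 mm.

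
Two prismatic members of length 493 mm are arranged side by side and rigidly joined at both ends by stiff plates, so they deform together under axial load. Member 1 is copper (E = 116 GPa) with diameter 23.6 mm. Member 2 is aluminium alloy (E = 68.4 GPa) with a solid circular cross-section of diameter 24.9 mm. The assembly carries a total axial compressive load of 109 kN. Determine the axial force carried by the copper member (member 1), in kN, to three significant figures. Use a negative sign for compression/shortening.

-65.8 kN

A_1 = 437.4 mm².
A_2 = 487 mm².
Equal strain + equilibrium ⇒ each member carries load in proportion to AE: A₁E₁ = 50740000 N, A₂E₂ = 33310000 N, ΣAE = 84050000 N.
F₁ = P·A₁E₁/ΣAE = -109000·50740000/84050000 = -65810 N.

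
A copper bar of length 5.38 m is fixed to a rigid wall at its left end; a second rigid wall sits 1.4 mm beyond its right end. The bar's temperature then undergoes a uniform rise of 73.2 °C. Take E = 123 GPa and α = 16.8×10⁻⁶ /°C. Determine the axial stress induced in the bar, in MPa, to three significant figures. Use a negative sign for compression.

Free thermal expansion αLΔT = 16.8e-6 · 5380 · 73.2 = 6.616 mm.
The walls engage after the gap closes; constrained expansion = 6.616 − 1.4 = 5.216 mm.
The walls impose strain ε = −(5.216)/5380 = -9.6954e-04; σ = Eε = 123000 · -9.6954e-04 = -119.3 MPa.

-119 MPa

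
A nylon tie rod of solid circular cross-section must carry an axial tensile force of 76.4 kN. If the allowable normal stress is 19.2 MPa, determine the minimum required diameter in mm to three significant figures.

71.2 mm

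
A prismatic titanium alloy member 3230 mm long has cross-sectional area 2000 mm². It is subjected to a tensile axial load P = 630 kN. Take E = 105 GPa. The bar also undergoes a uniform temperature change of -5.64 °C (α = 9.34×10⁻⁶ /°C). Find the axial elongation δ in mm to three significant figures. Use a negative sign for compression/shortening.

9.52 mm

δ_mech = NL/(AE) = 630000·3230/(2000·105000) = 9.69 mm.
δ_thermal = αLΔT = 9.34e-6·3230·-5.64 = -0.1701 mm.
δ = δ_mech + δ_thermal = 9.52 mm.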